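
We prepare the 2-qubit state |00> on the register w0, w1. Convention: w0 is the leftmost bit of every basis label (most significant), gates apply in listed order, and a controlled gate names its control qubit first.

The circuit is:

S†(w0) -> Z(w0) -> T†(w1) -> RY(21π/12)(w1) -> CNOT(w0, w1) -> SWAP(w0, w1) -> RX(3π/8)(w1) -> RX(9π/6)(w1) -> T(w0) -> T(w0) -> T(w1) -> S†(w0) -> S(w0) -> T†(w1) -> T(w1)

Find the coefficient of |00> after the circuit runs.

|00> carries amplitude sqrt(sqrt(2) + 2)*cos(pi/16)/2 in the final state. Key observation: steps 11-14 multiply out to the identity, so the circuit reduces to the remaining gates.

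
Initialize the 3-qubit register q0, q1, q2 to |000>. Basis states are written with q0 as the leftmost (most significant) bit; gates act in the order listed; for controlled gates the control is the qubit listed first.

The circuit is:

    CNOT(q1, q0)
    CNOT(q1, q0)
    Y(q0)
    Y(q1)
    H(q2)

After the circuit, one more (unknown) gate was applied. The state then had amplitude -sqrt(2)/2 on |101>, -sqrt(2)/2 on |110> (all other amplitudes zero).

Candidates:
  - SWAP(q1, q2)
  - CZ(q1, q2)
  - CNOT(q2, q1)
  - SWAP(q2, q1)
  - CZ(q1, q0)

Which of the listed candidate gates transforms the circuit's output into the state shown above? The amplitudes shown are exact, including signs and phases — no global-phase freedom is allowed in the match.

The applied gate was CNOT(q2, q1). Key observation: steps 1-2 multiply out to the identity, so the circuit reduces to the remaining gates.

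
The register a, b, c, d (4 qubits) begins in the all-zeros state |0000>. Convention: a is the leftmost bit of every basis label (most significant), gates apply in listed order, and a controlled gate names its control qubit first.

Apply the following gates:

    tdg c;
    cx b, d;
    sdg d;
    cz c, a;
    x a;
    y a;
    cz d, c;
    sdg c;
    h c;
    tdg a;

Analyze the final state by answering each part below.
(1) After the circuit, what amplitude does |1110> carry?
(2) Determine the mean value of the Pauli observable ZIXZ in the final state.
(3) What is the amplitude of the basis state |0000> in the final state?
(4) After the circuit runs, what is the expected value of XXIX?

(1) The final state's coefficient on |1110> equals 0.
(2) In the final state, ZIXZ has expectation 1.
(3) |0000> carries amplitude -sqrt(2)*I/2 in the final state.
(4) The observable XXIX averages to 0.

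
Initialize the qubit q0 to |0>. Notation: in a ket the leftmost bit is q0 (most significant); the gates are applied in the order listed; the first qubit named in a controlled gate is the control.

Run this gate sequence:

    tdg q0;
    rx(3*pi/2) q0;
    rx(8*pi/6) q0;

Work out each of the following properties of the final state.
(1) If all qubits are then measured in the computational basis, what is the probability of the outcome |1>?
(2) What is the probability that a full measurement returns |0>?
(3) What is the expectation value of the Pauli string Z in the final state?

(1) A full measurement returns |1> with probability sqrt(3)/4 + 1/2.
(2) Outcome |0> occurs with probability 1/2 - sqrt(3)/4.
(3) The observable Z averages to -sqrt(3)/2.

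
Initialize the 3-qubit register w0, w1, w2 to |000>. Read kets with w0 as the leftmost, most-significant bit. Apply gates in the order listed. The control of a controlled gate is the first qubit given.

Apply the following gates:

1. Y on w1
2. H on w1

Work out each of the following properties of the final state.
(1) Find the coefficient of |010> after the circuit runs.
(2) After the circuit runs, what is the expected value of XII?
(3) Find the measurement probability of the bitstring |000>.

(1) |010> carries amplitude -sqrt(2)*I/2 in the final state.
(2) The expectation value of XII is 0.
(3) Outcome |000> occurs with probability 1/2.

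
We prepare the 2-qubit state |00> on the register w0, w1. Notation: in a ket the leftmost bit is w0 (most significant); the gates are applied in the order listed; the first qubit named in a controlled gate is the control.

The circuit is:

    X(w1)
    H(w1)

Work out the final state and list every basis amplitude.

The final amplitudes are sqrt(2)/2 on |00>, -sqrt(2)/2 on |01>, 0 on |10>, 0 on |11>.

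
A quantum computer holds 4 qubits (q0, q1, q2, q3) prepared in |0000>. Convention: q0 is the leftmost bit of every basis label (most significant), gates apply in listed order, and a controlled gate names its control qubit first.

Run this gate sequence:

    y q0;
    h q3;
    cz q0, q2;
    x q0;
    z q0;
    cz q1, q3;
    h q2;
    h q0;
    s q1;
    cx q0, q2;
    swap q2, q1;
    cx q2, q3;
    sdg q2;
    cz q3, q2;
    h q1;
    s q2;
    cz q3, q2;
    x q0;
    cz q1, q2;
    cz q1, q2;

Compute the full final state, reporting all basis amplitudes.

After the circuit, the state carries amplitude I/2 on |0000>, I/2 on |0001>, I/2 on |1000>, I/2 on |1001>, and 0 on every other basis state. Key observation: steps 19-20 multiply out to the identity, so the circuit reduces to the remaining gates.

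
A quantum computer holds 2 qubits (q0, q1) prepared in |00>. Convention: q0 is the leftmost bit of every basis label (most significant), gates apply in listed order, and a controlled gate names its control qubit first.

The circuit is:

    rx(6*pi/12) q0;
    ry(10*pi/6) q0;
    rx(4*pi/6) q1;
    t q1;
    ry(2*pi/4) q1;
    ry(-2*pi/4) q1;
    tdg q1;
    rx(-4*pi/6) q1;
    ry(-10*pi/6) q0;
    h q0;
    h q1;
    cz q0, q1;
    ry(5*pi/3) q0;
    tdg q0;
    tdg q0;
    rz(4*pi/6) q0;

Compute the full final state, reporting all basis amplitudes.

After the circuit, the state carries amplitude (sqrt(2) + sqrt(6) - sqrt(6)*I + sqrt(2)*I)*exp(2*I*pi/3)/8 on |00>, (-sqrt(2) + sqrt(6) - sqrt(6)*I - sqrt(2)*I)*exp(2*I*pi/3)/8 on |01>, -sqrt(6)*exp(I*pi/3)/8 - sqrt(2)*exp(I*pi/3)/8 - sqrt(2)*exp(5*I*pi/6)/8 + sqrt(6)*exp(5*I*pi/6)/8 on |10>, -sqrt(2)*exp(I*pi/3)/8 - sqrt(6)*exp(5*I*pi/6)/8 - sqrt(2)*exp(5*I*pi/6)/8 + sqrt(6)*exp(I*pi/3)/8 on |11>. Key observation: gates 2-9 undo each other exactly, leaving only the rest of the circuit to track.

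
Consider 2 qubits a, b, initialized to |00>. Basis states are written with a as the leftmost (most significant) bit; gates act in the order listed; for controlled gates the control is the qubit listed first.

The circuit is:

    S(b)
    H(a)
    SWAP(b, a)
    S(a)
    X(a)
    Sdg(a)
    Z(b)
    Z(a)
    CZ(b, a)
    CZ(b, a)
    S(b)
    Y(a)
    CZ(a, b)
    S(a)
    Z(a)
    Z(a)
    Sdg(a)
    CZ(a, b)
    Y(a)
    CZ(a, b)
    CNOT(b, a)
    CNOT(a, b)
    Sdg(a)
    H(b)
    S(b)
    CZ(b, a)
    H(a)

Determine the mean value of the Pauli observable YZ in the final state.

In the final state, YZ has expectation 0. Key observation: steps 12-19 multiply out to the identity, so the circuit reduces to the remaining gates.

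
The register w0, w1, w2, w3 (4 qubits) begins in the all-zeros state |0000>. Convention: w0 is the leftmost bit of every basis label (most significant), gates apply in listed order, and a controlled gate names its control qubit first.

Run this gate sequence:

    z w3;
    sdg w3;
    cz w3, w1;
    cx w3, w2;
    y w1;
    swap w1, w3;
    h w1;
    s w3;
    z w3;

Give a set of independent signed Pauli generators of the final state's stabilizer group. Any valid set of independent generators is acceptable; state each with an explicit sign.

The final state is stabilized by the group generated by +IXII, +ZIII, +IIZI, -IIIZ; other independent generating sets are equally valid.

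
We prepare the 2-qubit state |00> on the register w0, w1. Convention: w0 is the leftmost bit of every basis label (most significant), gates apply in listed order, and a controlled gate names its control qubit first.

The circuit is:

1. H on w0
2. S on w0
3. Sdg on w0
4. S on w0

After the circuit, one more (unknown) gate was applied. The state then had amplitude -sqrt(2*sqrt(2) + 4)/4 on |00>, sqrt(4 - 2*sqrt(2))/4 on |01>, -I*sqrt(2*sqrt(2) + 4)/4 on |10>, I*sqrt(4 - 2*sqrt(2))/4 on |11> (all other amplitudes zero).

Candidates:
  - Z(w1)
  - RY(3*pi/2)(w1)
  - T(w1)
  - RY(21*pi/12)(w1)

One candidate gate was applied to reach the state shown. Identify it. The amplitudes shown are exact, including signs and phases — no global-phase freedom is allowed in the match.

It was RY(21*pi/12)(w1) that produced the state shown.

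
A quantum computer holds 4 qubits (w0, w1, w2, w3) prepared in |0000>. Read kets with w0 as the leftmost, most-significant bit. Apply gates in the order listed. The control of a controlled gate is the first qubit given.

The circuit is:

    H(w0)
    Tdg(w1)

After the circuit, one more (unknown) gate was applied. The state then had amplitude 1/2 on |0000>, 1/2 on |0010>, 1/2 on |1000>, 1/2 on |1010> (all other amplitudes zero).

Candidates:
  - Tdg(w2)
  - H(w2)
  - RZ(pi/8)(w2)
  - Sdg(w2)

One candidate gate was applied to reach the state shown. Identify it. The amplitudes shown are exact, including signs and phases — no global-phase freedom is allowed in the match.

The unique candidate consistent with the amplitudes is H(w2).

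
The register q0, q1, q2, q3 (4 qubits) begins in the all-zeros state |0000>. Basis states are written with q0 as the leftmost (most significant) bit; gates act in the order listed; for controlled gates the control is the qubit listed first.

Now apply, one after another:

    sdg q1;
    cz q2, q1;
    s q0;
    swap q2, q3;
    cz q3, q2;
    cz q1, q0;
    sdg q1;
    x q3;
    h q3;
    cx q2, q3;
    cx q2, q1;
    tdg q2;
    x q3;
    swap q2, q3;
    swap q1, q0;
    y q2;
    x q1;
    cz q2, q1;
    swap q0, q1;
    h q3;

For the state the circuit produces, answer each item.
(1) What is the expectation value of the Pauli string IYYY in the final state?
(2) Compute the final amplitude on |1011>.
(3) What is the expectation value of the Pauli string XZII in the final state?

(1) In the final state, IYYY has expectation 0.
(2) The amplitude on |1011> is I/2.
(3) In the final state, XZII has expectation 0.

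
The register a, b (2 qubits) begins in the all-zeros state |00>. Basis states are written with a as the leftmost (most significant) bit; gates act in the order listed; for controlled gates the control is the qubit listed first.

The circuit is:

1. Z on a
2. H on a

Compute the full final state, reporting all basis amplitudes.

The final amplitudes are sqrt(2)/2 on |00>, 0 on |01>, sqrt(2)/2 on |10>, 0 on |11>.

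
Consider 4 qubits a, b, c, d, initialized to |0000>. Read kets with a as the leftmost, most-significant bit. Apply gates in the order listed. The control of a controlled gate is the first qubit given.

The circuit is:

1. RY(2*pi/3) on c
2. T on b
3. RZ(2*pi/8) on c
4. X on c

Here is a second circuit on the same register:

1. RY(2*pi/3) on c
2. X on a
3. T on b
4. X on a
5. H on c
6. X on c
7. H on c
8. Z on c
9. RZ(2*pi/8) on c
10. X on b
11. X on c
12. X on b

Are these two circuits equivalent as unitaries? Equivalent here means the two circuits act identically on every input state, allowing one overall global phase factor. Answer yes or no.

Yes: on every input state the two circuits agree up to one overall phase factor.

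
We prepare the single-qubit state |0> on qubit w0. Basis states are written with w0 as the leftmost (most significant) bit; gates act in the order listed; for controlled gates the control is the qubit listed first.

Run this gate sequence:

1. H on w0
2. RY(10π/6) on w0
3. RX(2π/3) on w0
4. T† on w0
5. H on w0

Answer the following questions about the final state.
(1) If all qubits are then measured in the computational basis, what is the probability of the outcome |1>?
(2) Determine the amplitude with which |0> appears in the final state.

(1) A full measurement returns |1> with probability sqrt(2)/16 + 1/2.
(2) The final state's coefficient on |0> equals (-1 + sqrt(3) - 3*I - sqrt(3)*I - (-sqrt(3) - 1 - sqrt(3)*I + 3*I)*exp(I*pi/4))*exp(3*I*pi/4)/8.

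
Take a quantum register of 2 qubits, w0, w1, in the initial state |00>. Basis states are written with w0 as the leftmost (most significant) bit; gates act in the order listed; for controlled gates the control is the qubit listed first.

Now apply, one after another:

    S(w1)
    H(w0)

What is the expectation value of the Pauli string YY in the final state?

In the final state, YY has expectation 0.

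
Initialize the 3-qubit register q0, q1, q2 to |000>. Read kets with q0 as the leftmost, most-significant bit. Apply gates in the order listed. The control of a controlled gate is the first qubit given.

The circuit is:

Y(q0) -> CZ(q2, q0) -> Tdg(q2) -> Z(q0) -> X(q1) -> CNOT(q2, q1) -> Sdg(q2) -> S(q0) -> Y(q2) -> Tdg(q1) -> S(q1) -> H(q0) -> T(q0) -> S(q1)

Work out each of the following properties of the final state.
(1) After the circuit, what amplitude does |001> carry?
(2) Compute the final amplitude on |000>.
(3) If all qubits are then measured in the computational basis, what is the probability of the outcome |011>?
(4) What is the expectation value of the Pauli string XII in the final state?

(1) The amplitude on |001> is 0.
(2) |000> carries amplitude 0 in the final state.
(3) A full measurement returns |011> with probability 1/2.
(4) The expectation value of XII is -sqrt(2)/2.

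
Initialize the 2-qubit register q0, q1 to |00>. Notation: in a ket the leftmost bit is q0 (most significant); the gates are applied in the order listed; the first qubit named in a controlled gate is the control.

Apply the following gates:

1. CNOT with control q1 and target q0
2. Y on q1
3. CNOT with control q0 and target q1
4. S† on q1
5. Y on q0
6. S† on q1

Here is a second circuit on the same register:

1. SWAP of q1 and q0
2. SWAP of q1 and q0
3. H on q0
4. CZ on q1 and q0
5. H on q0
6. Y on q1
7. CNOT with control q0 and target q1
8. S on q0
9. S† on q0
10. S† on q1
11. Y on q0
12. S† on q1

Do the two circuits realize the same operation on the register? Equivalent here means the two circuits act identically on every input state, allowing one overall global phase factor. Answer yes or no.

Yes, they are equivalent — the unitaries differ by at most a global phase.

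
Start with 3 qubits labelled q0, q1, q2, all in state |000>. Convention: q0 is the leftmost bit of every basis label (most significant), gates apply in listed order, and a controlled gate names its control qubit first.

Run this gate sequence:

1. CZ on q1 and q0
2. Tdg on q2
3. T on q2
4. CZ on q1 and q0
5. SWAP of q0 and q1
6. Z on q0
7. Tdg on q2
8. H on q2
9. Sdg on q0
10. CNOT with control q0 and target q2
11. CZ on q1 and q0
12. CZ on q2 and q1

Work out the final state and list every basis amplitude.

The final amplitudes are sqrt(2)/2 on |000>, sqrt(2)/2 on |001>, and 0 on every other basis state. Key observation: the block from step 1 through step 4 cancels to the identity and can be dropped.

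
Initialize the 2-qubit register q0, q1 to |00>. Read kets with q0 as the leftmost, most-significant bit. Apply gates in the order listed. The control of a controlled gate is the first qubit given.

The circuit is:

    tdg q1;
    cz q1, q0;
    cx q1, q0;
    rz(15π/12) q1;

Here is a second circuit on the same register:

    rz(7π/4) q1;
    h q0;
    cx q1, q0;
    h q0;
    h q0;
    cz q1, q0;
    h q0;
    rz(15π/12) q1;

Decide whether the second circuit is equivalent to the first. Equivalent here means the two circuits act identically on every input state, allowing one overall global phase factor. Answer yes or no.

Yes — the two circuits implement the same unitary up to a global phase.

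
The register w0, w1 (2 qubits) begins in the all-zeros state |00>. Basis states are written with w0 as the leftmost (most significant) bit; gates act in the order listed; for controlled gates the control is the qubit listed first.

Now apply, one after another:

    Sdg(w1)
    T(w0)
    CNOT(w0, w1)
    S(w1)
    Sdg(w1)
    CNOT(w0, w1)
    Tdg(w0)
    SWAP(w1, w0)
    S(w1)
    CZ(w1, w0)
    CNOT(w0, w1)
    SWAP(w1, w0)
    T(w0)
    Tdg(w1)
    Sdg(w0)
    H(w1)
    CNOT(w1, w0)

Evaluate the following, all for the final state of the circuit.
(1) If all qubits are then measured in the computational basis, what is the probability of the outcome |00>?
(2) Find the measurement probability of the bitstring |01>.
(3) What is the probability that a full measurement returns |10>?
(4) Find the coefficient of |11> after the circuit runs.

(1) The probability of measuring |00> is 1/2. Key observation: the block from step 2 through step 7 cancels to the identity and can be dropped.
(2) The probability of measuring |01> is 0.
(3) A full measurement returns |10> with probability 0.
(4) The final state's coefficient on |11> equals sqrt(2)/2.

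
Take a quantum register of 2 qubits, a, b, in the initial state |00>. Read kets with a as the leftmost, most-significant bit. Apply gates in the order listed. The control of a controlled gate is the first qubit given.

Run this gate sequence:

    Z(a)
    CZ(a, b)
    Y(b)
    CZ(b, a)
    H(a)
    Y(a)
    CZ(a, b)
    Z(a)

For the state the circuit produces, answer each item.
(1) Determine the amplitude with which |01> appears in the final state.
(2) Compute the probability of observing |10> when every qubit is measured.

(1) The final state's coefficient on |01> equals sqrt(2)/2.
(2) The probability of measuring |10> is 0.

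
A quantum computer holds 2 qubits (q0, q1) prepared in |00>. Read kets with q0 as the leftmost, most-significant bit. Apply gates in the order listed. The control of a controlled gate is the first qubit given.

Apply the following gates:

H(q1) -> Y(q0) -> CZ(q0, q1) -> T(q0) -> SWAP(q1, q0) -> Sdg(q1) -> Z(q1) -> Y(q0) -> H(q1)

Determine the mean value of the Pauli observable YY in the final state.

In the final state, YY has expectation 0.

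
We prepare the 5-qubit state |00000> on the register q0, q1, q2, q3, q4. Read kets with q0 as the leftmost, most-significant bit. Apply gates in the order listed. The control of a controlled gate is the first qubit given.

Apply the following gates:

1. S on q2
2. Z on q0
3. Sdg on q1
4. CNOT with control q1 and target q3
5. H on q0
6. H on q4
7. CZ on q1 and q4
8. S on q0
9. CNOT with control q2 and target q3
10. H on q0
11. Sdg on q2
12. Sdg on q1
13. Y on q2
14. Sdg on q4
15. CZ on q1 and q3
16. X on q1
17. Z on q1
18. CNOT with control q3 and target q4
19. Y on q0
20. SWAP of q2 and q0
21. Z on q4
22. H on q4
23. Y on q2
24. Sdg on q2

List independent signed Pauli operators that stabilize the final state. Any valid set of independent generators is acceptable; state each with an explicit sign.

The final state is stabilized by the group generated by -IIXII, -IIIIY, -ZIIII, -IZIII, +IIIZI; other independent generating sets are equally valid.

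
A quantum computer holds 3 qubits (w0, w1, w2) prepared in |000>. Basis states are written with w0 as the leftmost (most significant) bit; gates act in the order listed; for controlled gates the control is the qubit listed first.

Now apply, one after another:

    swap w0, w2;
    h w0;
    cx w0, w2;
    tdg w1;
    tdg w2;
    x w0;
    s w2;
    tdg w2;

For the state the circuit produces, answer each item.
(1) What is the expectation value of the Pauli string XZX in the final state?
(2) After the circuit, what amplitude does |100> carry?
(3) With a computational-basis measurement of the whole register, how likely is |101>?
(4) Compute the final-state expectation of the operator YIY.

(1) In the final state, XZX has expectation 1.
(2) |100> carries amplitude sqrt(2)/2 in the final state.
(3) A full measurement returns |101> with probability 0.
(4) The expectation value of YIY is 1.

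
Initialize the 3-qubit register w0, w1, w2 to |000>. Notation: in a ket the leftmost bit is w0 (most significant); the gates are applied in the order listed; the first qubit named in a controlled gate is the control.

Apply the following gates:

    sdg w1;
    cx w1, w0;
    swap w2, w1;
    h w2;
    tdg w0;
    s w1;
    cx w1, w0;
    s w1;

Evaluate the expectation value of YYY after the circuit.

The expectation value of YYY is 0.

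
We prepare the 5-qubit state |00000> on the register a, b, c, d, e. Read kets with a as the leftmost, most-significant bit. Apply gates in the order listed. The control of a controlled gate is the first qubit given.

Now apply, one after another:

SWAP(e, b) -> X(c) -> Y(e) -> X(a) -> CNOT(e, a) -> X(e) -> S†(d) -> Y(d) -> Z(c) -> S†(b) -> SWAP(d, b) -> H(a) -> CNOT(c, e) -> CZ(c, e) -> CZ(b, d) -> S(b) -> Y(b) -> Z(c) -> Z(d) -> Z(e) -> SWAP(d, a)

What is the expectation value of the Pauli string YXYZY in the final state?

The expectation value of YXYZY is 0.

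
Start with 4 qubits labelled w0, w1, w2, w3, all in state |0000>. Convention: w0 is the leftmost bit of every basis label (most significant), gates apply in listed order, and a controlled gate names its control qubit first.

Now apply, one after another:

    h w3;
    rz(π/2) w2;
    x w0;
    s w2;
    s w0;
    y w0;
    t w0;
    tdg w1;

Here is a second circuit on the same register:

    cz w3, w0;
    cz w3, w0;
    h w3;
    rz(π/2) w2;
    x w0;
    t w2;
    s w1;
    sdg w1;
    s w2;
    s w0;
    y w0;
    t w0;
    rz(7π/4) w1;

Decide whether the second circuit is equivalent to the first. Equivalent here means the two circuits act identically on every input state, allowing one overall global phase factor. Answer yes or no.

No, they are not equivalent — no single phase factor reconciles the two unitaries.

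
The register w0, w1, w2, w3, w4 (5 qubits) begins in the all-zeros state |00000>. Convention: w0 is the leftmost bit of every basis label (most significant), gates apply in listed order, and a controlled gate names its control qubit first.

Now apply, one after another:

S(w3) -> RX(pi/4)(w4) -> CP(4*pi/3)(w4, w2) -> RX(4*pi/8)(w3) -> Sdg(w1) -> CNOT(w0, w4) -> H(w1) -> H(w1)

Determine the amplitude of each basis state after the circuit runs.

After the circuit, the state carries amplitude sqrt(2*sqrt(2) + 4)/4 on |00000>, -I*sqrt(4 - 2*sqrt(2))/4 on |00001>, -I*sqrt(2*sqrt(2) + 4)/4 on |00010>, -sqrt(4 - 2*sqrt(2))/4 on |00011>, and 0 on every other basis state.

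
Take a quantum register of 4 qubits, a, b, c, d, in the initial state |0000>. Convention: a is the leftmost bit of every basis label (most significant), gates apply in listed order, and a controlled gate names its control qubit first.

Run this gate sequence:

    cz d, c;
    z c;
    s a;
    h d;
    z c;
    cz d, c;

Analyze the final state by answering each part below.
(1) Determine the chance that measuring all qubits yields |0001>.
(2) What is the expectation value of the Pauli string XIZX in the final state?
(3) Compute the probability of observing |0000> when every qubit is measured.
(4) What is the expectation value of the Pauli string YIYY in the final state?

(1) The probability of measuring |0001> is 1/2.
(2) In the final state, XIZX has expectation 0.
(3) A full measurement returns |0000> with probability 1/2.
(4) The observable YIYY averages to 0.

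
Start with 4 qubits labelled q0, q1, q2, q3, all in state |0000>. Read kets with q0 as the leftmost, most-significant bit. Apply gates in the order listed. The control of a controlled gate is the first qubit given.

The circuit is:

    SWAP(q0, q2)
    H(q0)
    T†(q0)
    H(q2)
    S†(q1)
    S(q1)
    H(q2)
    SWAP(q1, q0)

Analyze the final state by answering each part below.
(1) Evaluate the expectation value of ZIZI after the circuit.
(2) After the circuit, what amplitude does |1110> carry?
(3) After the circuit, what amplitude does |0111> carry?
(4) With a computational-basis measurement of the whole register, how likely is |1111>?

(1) In the final state, ZIZI has expectation 1. Key observation: gates 4-7 undo each other exactly, leaving only the rest of the circuit to track.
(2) |1110> carries amplitude 0 in the final state.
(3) |0111> carries amplitude 0 in the final state.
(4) The probability of measuring |1111> is 0.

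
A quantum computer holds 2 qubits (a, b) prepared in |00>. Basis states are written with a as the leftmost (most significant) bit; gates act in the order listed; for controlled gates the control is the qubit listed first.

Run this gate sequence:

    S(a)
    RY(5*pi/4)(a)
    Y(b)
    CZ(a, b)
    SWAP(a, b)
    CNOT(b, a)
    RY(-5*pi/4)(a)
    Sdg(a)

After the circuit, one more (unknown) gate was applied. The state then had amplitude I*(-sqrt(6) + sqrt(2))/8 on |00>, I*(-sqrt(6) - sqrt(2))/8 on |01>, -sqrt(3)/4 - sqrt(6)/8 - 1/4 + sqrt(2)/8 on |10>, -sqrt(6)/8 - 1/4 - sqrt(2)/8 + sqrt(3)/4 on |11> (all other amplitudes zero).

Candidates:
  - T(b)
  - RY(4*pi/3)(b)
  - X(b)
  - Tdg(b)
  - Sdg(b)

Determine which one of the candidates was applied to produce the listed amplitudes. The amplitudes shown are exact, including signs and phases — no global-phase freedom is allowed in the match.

The applied gate was RY(4*pi/3)(b).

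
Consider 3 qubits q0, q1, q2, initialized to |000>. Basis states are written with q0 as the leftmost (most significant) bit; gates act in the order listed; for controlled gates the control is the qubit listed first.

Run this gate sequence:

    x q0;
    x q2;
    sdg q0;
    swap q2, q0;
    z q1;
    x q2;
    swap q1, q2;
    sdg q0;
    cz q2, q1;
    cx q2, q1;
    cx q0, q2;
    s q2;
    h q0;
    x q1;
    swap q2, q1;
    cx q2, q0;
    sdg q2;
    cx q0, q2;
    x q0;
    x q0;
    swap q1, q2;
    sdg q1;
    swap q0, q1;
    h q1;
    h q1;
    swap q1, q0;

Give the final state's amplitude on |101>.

The final state's coefficient on |101> equals -sqrt(2)/2.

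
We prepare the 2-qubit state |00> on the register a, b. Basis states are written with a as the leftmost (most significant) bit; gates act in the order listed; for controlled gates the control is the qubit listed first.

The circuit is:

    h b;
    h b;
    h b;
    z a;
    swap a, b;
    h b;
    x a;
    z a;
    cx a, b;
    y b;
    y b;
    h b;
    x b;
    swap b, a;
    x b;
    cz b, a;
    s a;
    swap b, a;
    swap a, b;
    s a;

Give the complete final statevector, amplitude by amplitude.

The final amplitudes are 0 on |00>, 0 on |01>, sqrt(2)/2 on |10>, sqrt(2)/2 on |11>.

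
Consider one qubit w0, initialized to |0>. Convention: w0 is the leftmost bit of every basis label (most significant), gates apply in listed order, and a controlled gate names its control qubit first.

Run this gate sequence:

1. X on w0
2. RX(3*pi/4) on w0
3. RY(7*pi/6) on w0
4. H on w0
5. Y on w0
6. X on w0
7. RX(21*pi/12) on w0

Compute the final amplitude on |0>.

The final state's coefficient on |0> equals -sqrt(2)/4.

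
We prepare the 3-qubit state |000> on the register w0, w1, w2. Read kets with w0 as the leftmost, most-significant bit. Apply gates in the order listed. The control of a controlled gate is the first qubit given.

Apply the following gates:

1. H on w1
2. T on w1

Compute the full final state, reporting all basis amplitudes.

After the circuit, the state carries amplitude sqrt(2)/2 on |000>, sqrt(2)*exp(I*pi/4)/2 on |010>, and 0 on every other basis state.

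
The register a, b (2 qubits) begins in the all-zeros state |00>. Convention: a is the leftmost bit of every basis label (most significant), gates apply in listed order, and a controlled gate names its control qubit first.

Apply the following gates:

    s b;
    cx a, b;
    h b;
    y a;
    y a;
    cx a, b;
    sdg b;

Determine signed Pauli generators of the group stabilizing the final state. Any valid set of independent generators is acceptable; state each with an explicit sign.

The stabilizer group can be generated by -IY, +ZI, among other valid generating sets.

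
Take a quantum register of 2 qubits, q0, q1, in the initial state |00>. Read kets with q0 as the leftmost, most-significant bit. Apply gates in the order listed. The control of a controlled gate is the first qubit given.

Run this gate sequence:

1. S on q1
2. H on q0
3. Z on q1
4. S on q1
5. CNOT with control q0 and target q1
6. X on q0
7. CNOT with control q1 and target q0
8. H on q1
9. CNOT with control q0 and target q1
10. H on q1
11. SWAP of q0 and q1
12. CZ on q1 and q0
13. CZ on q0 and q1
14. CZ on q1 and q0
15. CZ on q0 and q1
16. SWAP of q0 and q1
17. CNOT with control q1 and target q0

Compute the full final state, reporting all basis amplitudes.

The final amplitudes are 0 on |00>, -sqrt(2)/2 on |01>, sqrt(2)/2 on |10>, 0 on |11>.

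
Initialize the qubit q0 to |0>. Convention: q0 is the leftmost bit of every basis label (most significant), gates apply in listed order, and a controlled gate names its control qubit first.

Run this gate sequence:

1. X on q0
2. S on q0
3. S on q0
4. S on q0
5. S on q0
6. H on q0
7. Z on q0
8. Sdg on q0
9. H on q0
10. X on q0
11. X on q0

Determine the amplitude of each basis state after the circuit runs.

After the circuit, the state carries amplitude 1/2 - I/2 on |0>, 1/2 + I/2 on |1>. Key observation: steps 2-5 multiply out to the identity, so the circuit reduces to the remaining gates.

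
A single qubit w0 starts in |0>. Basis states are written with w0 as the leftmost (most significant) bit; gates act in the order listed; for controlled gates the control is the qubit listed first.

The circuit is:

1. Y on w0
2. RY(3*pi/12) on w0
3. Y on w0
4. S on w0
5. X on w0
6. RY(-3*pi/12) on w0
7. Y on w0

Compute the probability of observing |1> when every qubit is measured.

Outcome |1> occurs with probability 1/4.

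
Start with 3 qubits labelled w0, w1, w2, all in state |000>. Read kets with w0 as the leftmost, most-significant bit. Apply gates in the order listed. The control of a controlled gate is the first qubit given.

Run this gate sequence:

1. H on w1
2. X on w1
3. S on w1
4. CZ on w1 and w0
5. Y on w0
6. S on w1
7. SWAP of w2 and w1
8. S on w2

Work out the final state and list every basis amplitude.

After the circuit, the state carries amplitude sqrt(2)*I/2 on |100>, sqrt(2)/2 on |101>, and 0 on every other basis state.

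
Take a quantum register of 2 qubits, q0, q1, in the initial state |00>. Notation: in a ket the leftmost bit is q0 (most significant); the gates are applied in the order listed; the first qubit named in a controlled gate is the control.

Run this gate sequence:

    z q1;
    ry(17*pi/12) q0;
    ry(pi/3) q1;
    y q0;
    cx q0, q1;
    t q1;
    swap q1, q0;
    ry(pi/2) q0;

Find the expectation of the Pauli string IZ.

In the final state, IZ has expectation -sqrt(2)/4 + sqrt(6)/4.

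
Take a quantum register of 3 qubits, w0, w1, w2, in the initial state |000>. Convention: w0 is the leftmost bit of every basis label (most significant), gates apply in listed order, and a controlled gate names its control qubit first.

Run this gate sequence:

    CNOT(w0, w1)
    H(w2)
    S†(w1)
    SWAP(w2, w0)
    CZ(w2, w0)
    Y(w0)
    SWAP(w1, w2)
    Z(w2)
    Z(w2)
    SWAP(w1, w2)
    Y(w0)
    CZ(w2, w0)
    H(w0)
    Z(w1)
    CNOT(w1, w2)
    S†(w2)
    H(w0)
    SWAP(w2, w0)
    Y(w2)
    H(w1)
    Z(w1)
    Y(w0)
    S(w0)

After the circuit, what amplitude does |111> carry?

The final state's coefficient on |111> equals I/2. Key observation: steps 5-12 multiply out to the identity, so the circuit reduces to the remaining gates.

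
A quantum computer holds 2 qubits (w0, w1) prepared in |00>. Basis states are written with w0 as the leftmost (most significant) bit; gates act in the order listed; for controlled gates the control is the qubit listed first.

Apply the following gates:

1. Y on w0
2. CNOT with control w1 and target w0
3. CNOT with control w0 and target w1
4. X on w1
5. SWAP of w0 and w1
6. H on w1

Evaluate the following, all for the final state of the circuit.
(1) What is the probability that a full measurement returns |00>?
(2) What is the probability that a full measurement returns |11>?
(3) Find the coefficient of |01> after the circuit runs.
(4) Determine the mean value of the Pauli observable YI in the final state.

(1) The probability of measuring |00> is 1/2.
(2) Outcome |11> occurs with probability 0.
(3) The amplitude on |01> is -sqrt(2)*I/2.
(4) The observable YI averages to 0.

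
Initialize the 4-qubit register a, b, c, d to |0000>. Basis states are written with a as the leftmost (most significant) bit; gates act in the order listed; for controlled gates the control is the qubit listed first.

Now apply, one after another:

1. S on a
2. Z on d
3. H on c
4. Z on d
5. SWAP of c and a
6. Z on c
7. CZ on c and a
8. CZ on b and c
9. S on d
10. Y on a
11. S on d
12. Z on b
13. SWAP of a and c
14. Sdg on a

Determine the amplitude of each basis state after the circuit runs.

After the circuit, the state carries amplitude -sqrt(2)*I/2 on |0000>, sqrt(2)*I/2 on |0010>, and 0 on every other basis state.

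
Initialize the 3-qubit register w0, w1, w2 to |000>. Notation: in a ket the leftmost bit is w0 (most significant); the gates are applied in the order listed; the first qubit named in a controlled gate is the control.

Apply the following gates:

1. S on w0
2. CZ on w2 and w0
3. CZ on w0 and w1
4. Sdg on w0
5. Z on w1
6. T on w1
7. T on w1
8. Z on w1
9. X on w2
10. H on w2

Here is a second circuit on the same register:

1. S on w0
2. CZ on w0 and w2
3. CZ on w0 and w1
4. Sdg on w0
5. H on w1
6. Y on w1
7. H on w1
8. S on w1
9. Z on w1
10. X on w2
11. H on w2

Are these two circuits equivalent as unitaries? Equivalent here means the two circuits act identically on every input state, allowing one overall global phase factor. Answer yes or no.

No: there is an input state on which the two circuits produce genuinely different outputs (not merely differing by a phase).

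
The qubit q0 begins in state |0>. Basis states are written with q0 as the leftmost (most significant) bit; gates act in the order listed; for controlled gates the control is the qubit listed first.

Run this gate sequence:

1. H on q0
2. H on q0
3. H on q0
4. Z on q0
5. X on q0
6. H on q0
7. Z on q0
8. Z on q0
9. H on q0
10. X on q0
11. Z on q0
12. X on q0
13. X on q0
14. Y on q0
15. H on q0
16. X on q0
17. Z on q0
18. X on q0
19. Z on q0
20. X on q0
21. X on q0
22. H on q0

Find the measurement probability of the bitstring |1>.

A full measurement returns |1> with probability 1/2. Key observation: the block from step 4 through step 11 cancels to the identity and can be dropped.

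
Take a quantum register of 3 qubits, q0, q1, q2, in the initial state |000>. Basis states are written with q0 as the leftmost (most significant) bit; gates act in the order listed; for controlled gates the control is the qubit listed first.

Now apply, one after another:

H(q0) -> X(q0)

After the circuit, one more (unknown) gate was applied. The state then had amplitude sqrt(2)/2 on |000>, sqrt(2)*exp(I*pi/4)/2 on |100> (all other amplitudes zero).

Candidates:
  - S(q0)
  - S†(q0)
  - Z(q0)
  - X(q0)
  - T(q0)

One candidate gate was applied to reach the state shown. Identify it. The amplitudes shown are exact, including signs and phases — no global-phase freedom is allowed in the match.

The applied gate was T(q0).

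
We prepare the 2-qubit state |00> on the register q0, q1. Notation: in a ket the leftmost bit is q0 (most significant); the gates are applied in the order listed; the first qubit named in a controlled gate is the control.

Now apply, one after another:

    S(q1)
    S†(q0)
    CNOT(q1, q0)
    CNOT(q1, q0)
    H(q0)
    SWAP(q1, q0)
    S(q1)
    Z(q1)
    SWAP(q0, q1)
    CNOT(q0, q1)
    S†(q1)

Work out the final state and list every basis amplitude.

After the circuit, the state carries amplitude sqrt(2)/2 on |00>, 0 on |01>, 0 on |10>, -sqrt(2)/2 on |11>.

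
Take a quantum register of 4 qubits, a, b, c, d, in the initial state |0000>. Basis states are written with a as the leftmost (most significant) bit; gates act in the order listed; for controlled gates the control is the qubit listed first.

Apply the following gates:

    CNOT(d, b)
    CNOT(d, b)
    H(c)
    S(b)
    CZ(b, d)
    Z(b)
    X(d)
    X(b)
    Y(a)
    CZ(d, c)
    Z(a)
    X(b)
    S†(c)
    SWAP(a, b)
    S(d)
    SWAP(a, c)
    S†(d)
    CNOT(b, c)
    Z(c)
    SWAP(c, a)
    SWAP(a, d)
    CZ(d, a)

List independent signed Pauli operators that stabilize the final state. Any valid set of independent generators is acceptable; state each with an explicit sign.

The final state is stabilized by the group generated by +IIYI, -ZIII, -IZII, -IIIZ; other independent generating sets are equally valid. Key observation: gates 1-2 undo each other exactly, leaving only the rest of the circuit to track.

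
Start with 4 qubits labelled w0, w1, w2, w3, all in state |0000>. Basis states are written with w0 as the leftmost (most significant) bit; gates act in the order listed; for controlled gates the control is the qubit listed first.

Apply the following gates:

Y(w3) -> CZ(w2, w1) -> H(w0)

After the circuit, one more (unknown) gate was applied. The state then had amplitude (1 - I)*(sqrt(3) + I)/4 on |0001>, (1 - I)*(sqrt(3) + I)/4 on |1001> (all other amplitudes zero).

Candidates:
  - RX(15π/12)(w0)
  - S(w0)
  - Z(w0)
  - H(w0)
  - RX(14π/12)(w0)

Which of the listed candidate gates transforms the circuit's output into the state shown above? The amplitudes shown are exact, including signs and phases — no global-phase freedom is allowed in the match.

It was RX(14π/12)(w0) that produced the state shown.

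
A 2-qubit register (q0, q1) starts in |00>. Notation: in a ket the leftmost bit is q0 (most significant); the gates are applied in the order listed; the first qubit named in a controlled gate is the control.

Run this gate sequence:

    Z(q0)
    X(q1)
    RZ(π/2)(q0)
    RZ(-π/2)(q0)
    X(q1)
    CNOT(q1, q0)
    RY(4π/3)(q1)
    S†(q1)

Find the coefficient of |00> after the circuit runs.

The amplitude on |00> is -1/2. Key observation: steps 2-5 multiply out to the identity, so the circuit reduces to the remaining gates.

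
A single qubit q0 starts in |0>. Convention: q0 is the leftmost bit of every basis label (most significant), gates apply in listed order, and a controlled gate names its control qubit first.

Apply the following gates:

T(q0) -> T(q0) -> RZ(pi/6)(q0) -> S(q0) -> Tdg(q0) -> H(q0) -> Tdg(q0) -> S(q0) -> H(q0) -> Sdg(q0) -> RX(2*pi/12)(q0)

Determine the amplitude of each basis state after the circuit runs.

The resulting statevector has amplitude -sqrt(2)*exp(11*I*pi/12)/4 + sqrt(6)*exp(I*pi/6)/4 on |0>, -sqrt(6)*exp(5*I*pi/12)/4 + sqrt(2)*exp(2*I*pi/3)/4 on |1>.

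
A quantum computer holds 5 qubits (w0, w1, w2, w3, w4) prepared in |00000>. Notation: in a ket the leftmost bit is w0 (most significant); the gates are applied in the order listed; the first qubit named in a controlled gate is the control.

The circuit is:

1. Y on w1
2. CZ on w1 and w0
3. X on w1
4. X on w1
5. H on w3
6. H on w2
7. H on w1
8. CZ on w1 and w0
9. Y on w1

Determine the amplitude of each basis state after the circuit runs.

The resulting statevector has amplitude -sqrt(2)/4 on |00000>, -sqrt(2)/4 on |00010>, -sqrt(2)/4 on |00100>, -sqrt(2)/4 on |00110>, -sqrt(2)/4 on |01000>, -sqrt(2)/4 on |01010>, -sqrt(2)/4 on |01100>, -sqrt(2)/4 on |01110>, and 0 on every other basis state.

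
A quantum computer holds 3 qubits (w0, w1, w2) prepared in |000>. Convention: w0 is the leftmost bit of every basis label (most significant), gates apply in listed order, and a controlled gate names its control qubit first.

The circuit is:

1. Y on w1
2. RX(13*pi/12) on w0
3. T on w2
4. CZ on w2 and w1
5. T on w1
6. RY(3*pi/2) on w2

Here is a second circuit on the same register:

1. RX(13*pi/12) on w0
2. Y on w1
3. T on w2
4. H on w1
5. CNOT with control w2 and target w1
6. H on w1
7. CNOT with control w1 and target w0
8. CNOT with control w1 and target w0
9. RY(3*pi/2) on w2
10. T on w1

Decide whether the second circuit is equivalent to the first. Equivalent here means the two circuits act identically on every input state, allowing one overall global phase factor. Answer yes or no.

Yes: on every input state the two circuits agree up to one overall phase factor.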